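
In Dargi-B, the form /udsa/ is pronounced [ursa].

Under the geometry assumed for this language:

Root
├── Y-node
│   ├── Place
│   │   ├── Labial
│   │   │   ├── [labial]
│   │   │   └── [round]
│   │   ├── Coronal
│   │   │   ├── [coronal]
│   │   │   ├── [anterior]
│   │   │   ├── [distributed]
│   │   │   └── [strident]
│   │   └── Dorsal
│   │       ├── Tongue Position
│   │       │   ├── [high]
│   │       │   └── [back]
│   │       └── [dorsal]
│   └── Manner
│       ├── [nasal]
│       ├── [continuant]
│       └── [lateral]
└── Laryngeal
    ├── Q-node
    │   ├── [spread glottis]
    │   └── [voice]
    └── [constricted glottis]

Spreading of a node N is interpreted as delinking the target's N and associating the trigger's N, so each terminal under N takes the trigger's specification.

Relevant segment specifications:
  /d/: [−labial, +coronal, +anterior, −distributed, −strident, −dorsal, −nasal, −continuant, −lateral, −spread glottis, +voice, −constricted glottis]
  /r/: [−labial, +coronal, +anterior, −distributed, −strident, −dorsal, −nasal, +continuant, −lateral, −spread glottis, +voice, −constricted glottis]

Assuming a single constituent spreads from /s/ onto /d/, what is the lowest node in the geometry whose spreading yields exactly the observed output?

The alternation /d/ → [r] changes [continuant] and nothing else.
Only a single terminal changes, and /s/ supplies the new value, so [continuant] itself is the minimal spreading constituent.
[voice], [strident] stay as in /d/ although /s/ differs there, so no node dominating them spread; among the remaining candidates [continuant] is the lowest that derives the output.

[continuant]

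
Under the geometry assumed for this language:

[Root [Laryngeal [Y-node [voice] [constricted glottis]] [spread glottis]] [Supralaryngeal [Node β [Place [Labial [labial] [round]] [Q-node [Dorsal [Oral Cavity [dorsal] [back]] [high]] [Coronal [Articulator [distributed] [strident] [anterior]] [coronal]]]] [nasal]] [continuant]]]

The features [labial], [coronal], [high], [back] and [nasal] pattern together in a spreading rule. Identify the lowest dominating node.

[labial] is immediately dominated by Labial.
[coronal] is immediately dominated by Coronal.
[high] is immediately dominated by Dorsal.
[back] is immediately dominated by Oral Cavity.
[nasal] is immediately dominated by Node β.
These paths first converge at Node β; no daughter of Node β dominates all 5 features, so Node β is the minimal constituent.

Node β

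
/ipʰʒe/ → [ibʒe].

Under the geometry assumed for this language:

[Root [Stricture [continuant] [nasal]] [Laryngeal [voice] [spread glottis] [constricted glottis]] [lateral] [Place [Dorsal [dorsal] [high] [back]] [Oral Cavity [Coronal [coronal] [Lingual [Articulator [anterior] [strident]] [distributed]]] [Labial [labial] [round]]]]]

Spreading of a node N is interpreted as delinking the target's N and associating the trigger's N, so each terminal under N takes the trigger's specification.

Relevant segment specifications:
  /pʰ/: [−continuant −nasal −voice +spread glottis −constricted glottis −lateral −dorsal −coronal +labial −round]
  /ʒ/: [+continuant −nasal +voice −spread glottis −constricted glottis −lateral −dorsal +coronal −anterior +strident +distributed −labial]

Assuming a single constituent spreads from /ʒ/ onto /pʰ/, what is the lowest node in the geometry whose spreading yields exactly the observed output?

Laryngeal

/pʰ/ and [b] differ in [voice], [spread glottis]; every other specified feature is identical.
The smallest constituent containing every changed terminal is Laryngeal — each of its daughters lacks at least one of the affected features.
If Laryngeal spreads, every terminal under it takes /ʒ/'s value, producing [b] as observed.
[labial], [continuant] — on which /ʒ/ differs from /pʰ/ — are unchanged, so Root cannot have spread; the constituent is no larger than Laryngeal.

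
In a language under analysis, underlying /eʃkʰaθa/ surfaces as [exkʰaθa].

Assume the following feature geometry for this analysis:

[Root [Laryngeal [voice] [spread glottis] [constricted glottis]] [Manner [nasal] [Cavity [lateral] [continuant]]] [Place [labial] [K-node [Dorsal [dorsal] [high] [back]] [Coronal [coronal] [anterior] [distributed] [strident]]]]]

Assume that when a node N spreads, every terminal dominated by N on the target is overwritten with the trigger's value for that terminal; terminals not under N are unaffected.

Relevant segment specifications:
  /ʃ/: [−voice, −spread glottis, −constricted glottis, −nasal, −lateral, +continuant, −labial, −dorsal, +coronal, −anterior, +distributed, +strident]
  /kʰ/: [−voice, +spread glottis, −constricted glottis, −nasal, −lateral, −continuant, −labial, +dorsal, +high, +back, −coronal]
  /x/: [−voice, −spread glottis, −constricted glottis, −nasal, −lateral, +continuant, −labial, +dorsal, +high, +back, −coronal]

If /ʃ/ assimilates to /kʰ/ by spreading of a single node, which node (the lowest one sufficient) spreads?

K-node

/ʃ/ and [x] differ in [coronal], [anterior], [distributed], [strident], [dorsal], [high], [back]; every other specified feature is identical.
These terminals are all dominated by K-node, and no proper subconstituent of K-node covers them all; K-node is their lowest common ancestor.
Delinking /ʃ/'s K-node and associating /kʰ/'s K-node gives precisely the feature bundle of [x].
[spread glottis], [continuant] stay as in /ʃ/ although /kʰ/ differs there, so no node dominating them spread; among the remaining candidates K-node is the lowest that derives the output.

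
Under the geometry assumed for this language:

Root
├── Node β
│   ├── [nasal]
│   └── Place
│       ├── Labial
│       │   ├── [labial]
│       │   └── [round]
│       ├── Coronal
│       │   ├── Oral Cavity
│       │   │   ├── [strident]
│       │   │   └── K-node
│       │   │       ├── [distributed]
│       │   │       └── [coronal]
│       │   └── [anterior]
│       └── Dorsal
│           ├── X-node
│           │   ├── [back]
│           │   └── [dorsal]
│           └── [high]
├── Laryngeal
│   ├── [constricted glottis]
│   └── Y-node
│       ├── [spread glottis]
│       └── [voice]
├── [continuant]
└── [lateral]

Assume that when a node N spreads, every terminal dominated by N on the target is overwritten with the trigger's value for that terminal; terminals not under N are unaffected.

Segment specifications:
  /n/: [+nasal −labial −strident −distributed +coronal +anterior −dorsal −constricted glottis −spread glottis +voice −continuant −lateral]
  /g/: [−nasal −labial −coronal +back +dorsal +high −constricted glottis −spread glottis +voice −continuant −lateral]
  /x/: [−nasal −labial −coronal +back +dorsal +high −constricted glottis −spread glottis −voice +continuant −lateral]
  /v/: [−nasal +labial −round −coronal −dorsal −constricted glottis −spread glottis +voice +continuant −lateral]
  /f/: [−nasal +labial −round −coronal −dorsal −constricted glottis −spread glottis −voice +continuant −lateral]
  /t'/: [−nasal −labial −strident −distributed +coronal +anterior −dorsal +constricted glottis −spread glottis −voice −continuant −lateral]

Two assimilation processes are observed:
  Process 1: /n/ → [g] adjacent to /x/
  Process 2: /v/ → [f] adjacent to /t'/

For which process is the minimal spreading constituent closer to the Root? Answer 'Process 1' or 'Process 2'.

In Process 1, [nasal], [coronal], [anterior], [distributed], [strident], [dorsal], [high], [back] change, so the minimal spreading node is Node β at depth 1.
In Process 2, [voice] changes, so the minimal spreading node is [voice] at depth 3.
Node β (depth 1) sits above [voice] (depth 3), making Process 1 the one with the higher spreading node.

Process 1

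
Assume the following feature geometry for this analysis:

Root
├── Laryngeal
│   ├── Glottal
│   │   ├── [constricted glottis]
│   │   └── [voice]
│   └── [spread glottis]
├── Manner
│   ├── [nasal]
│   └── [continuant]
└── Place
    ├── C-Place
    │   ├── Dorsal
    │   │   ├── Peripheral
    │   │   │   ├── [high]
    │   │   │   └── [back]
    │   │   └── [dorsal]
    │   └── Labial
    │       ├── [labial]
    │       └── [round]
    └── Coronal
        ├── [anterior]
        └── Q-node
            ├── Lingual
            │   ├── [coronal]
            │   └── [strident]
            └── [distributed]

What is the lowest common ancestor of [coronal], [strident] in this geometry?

[coronal] is immediately dominated by Lingual.
[strident] is immediately dominated by Lingual.
The listed terminals split across distinct daughters of Lingual, so Lingual itself is the smallest node containing them all.

Lingual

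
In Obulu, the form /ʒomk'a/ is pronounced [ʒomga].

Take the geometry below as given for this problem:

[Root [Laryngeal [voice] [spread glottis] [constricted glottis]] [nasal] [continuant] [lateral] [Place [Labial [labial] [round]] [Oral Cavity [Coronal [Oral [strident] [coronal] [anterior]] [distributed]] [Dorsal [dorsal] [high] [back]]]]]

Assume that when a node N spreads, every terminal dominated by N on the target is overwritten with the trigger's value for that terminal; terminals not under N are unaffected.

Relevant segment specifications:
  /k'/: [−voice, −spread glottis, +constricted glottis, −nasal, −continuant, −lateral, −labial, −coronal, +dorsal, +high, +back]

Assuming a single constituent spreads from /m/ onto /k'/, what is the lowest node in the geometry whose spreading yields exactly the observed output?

Comparing /k'/ with its surface form [g], the features that change are [voice], [constricted glottis].
Tracing each changed feature up the tree, the paths first meet at Laryngeal; any lower node misses at least one of them.
If Laryngeal spreads, every terminal under it takes /m/'s value, producing [g] as observed.
Since [dorsal], [labial] are preserved even though /m/ disagrees there, no node above Laryngeal spread.

Laryngeal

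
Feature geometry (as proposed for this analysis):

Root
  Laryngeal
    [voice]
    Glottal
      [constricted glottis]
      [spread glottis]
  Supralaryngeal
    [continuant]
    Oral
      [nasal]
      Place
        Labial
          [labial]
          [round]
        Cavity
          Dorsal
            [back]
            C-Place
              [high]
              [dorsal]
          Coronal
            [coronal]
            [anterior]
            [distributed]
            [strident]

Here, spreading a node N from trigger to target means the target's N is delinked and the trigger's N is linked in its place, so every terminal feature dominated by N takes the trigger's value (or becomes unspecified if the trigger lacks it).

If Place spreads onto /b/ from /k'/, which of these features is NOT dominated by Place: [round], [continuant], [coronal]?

[continuant]

Under this geometry, Place contains [labial], [round], [back], [high], [dorsal], [coronal], [anterior], [distributed], [strident].
[coronal], [round] all lie under Place, so they are overwritten when Place spreads.
But [continuant] is a dependent of Supralaryngeal, outside Place; it is therefore untouched by the spreading.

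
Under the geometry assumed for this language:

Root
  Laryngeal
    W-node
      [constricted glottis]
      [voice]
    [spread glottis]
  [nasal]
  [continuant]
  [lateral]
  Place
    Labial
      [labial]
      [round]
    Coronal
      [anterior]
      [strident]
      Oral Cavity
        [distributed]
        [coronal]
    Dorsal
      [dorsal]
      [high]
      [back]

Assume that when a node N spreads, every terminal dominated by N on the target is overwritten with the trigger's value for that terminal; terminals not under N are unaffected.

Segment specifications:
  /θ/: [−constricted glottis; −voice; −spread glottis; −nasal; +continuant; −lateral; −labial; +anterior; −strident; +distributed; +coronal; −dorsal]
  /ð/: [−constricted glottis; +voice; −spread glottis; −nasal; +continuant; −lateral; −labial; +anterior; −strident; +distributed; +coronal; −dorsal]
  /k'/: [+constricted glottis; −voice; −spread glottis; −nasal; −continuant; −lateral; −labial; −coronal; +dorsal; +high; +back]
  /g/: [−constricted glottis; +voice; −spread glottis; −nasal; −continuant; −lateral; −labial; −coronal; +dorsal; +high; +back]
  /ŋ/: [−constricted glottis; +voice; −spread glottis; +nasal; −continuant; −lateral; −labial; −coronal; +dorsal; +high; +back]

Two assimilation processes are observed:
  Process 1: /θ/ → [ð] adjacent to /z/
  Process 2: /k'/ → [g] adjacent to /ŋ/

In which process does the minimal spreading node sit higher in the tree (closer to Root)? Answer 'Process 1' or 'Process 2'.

In Process 1, [voice] changes, so the minimal spreading node is [voice] at depth 3.
Process 2 alters [voice], [constricted glottis]; the lowest common ancestor is W-node (depth 2 from Root).
W-node (depth 2) sits above [voice] (depth 3), making Process 2 the one with the higher spreading node.

Process 2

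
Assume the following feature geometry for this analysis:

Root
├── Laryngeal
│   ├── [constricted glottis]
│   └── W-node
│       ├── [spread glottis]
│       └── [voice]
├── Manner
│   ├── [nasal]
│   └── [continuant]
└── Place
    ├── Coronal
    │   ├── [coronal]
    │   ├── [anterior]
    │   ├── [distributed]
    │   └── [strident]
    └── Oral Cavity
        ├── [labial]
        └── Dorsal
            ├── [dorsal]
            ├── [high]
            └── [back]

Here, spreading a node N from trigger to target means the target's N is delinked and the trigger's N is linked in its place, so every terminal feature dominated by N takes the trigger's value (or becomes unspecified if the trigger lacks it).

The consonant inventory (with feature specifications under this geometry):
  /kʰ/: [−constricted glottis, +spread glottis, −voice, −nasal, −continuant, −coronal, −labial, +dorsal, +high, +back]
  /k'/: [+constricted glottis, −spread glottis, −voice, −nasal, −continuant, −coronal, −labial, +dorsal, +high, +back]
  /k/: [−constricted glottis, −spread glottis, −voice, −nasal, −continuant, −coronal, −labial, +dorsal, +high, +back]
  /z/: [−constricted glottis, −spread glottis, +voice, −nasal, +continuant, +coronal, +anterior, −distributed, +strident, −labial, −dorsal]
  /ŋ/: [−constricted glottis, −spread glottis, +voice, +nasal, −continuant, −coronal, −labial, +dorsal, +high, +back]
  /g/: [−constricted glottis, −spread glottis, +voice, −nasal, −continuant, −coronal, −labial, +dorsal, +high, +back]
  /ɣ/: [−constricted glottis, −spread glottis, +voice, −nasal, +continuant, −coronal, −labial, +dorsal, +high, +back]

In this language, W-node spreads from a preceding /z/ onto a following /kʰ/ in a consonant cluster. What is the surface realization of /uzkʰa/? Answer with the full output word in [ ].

[uzga]

The W-node node dominates the terminals [spread glottis], [voice].
The target acquires /z/'s values for everything under W-node — [−spread glottis], [+voice] — while keeping its own [constricted glottis], [nasal], [continuant], ….
The resulting bundle matches /g/ in the inventory; substituting it for /kʰ/ gives [uzga].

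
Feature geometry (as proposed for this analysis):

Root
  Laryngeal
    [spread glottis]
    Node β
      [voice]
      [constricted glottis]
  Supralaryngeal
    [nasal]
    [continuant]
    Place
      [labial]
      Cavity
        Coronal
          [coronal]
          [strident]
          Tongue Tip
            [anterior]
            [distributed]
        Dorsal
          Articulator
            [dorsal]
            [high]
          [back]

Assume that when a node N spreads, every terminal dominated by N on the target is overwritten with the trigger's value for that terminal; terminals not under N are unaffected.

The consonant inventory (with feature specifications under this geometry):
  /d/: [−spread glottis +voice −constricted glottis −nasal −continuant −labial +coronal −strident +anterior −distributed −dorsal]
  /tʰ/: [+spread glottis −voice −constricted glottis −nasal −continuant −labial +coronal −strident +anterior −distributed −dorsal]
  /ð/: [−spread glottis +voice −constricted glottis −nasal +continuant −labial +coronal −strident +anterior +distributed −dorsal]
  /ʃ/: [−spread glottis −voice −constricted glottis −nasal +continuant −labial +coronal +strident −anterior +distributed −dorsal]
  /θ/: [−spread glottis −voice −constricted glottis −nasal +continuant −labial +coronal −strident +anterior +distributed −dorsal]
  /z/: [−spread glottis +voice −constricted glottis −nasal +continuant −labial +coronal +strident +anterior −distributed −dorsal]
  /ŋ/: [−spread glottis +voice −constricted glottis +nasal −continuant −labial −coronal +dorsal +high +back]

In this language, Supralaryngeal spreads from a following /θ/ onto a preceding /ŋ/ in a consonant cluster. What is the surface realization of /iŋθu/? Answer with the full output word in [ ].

Supralaryngeal immediately or transitively dominates [nasal], [continuant], [labial], [coronal], [strident], [anterior], [distributed], [dorsal], [high], [back].
Spreading Supralaryngeal from /θ/ onto /ŋ/ replaces those values with /θ/'s: [−nasal], [+continuant], [−labial], [+coronal], [−strident], [+anterior], [+distributed], [−dorsal]. Features outside Supralaryngeal ([spread glottis], [voice], [constricted glottis]) stay as in /ŋ/.
The resulting bundle matches /ð/ in the inventory; substituting it for /ŋ/ gives [iðθu].

[iðθu]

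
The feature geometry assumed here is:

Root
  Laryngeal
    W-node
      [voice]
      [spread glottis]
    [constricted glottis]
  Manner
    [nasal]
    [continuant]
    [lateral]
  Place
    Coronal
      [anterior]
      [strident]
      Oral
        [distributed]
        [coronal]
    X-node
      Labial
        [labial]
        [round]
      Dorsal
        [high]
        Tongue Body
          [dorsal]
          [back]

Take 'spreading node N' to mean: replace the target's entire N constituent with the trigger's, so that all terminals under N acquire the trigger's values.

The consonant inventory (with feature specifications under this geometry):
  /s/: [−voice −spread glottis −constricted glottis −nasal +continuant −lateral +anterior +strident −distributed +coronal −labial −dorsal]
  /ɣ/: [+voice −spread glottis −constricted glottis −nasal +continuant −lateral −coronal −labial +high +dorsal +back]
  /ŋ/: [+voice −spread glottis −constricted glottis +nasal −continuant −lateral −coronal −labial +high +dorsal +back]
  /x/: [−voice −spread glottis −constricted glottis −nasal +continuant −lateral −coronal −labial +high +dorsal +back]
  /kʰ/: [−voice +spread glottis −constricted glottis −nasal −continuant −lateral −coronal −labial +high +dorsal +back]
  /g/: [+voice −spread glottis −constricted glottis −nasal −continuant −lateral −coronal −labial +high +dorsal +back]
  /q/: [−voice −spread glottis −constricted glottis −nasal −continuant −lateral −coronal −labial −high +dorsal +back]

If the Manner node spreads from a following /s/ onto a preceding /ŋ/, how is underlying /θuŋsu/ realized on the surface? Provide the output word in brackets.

[θuɣsu]

The Manner node dominates the terminals [nasal], [continuant], [lateral].
The target acquires /s/'s values for everything under Manner — [−nasal], [+continuant], [−lateral] — while keeping its own [voice], [spread glottis], [constricted glottis], ….
This feature bundle is that of [ɣ], so /θuŋsu/ surfaces as [θuɣsu].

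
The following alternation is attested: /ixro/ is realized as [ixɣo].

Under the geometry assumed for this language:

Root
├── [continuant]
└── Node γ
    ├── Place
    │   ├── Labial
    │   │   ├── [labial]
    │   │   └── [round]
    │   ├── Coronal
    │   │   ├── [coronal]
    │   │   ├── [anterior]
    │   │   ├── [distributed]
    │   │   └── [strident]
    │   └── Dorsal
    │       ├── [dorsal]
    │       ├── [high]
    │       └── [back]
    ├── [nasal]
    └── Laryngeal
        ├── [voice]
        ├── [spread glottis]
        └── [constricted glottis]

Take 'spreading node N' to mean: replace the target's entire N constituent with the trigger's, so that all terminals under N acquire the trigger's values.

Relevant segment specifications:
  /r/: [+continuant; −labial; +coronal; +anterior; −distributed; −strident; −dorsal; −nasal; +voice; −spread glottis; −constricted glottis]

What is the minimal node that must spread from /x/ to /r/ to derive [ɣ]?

Place

/r/ and [ɣ] differ in [coronal], [anterior], [distributed], [strident], [dorsal], [high], [back]; every other specified feature is identical.
The smallest constituent containing every changed terminal is Place — each of its daughters lacks at least one of the affected features.
Spreading Place from /x/ overwrites each of those terminals with /x/'s values, yielding exactly [ɣ].
[voice] — on which /x/ differs from /r/ — is unchanged, so neither Node γ nor anything higher can have spread; the constituent is no larger than Place.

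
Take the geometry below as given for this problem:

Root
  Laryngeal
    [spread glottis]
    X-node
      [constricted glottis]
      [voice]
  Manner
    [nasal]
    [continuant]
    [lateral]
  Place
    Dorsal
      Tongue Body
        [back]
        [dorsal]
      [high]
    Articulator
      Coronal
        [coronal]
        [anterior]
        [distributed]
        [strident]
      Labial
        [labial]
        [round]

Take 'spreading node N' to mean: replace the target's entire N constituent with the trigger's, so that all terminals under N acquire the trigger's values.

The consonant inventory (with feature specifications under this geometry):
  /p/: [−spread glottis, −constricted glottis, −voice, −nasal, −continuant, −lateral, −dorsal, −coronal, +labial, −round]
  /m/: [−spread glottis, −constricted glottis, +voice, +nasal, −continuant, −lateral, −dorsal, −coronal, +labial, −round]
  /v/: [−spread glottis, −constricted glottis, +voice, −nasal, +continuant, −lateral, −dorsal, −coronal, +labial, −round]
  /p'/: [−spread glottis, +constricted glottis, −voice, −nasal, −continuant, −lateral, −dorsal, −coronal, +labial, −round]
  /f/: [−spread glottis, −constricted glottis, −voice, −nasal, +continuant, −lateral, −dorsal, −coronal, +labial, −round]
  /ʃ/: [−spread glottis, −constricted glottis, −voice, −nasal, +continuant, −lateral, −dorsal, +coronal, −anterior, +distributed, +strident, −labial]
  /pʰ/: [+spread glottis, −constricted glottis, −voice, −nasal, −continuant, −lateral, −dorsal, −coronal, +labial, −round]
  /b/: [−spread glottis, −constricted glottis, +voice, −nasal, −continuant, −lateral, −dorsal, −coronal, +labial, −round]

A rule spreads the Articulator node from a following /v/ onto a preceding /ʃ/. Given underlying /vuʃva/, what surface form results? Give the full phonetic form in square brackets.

[vufva]

Articulator immediately or transitively dominates [coronal], [anterior], [distributed], [strident], [labial], [round].
The target acquires /v/'s values for everything under Articulator — [−coronal], [+labial], [−round] — while keeping its own [spread glottis], [constricted glottis], [voice], ….
This feature bundle is that of [f], so /vuʃva/ surfaces as [vufva].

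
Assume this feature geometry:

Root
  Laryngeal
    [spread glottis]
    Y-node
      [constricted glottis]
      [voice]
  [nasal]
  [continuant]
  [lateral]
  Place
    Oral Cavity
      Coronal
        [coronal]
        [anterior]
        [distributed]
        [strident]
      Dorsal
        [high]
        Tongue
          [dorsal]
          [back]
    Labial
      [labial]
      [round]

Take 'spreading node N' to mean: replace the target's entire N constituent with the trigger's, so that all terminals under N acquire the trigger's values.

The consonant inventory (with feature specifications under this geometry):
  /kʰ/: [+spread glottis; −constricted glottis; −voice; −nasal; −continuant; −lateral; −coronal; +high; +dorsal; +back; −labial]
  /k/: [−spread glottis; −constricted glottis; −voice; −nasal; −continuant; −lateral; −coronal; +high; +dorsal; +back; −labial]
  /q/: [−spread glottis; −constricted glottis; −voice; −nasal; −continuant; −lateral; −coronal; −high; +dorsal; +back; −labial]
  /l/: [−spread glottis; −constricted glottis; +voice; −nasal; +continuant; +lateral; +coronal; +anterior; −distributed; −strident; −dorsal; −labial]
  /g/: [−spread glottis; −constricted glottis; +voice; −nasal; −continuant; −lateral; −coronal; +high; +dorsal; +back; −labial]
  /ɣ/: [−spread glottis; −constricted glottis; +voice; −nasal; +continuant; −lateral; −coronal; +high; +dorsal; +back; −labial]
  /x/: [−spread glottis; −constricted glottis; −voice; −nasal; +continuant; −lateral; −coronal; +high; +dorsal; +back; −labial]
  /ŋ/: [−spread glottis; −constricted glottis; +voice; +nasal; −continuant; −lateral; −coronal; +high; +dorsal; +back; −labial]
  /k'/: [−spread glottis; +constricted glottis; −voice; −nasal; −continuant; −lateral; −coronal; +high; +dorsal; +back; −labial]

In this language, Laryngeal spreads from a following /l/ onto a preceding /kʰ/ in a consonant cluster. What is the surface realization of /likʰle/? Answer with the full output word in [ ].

[ligle]

Terminals under Laryngeal in this geometry: [spread glottis], [constricted glottis], [voice].
Spreading Laryngeal from /l/ onto /kʰ/ replaces those values with /l/'s: [−spread glottis], [−constricted glottis], [+voice]. Features outside Laryngeal ([nasal], [continuant], [lateral], …) stay as in /kʰ/.
The resulting bundle matches /g/ in the inventory; substituting it for /kʰ/ gives [ligle].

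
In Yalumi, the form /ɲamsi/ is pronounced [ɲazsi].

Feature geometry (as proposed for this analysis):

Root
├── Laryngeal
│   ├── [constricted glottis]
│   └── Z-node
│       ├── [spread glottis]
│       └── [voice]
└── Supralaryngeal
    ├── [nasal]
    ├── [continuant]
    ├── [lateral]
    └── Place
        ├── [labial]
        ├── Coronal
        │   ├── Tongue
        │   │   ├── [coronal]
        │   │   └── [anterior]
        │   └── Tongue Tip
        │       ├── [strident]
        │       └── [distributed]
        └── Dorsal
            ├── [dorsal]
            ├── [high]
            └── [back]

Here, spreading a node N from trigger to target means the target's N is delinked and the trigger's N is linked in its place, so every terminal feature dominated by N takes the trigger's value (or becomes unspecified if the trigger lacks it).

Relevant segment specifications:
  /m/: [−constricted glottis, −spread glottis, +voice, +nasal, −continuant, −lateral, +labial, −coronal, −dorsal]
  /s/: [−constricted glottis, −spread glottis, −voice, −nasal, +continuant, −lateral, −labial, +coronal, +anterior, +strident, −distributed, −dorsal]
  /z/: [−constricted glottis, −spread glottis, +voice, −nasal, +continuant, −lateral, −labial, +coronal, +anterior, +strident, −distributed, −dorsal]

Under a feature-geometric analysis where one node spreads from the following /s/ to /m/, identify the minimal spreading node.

Supralaryngeal

The alternation /m/ → [z] changes [nasal], [continuant], [labial], [coronal], [anterior], [distributed], [strident] and nothing else.
These terminals are all dominated by Supralaryngeal, and no proper subconstituent of Supralaryngeal covers them all; Supralaryngeal is their lowest common ancestor.
If Supralaryngeal spreads, every terminal under it takes /s/'s value, producing [z] as observed.
[voice] — on which /s/ differs from /m/ — is unchanged, so Root cannot have spread; the constituent is no larger than Supralaryngeal.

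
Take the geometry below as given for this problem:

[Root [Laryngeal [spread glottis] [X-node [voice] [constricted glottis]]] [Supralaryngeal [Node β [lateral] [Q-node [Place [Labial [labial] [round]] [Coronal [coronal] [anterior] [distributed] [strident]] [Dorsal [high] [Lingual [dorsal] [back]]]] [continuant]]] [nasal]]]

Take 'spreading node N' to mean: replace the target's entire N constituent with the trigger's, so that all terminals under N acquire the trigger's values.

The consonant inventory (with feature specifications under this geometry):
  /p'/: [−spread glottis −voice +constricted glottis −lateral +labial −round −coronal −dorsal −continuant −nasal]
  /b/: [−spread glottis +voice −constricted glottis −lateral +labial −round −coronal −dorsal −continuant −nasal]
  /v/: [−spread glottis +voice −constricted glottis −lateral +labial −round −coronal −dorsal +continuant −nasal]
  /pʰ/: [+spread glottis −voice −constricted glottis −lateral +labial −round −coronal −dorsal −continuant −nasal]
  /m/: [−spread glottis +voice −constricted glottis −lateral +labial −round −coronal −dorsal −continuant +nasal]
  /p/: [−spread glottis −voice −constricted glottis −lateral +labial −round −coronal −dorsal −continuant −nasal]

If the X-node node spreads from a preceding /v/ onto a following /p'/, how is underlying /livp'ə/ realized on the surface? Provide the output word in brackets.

Terminals under X-node in this geometry: [voice], [constricted glottis].
After delinking /p'/'s X-node and linking /v/'s, the affected terminals become [+voice], [−constricted glottis]; [spread glottis], [lateral], [labial], … (outside X-node) are retained from /p'/.
The resulting bundle matches /b/ in the inventory; substituting it for /p'/ gives [livbə].

[livbə]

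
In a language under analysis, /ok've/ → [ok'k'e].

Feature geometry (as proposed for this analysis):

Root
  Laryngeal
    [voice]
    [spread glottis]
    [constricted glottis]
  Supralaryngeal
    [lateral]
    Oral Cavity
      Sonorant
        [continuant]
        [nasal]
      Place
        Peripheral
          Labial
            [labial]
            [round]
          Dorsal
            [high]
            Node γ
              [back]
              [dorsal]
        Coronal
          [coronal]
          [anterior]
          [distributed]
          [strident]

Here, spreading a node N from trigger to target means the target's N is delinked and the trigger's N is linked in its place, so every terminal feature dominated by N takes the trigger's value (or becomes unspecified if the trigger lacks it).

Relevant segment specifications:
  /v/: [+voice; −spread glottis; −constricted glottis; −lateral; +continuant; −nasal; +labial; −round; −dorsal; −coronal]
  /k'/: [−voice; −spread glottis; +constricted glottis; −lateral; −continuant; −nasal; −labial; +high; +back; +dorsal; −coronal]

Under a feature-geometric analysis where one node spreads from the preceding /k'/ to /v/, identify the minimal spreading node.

Feature comparison: [voice], [constricted glottis], [continuant], [labial], [round], [dorsal], [high], [back] differ between /v/ and [k']; the remaining terminals match.
In this geometry the lowest node dominating all of them is Root: every daughter of Root dominates only a proper subset, so no lower node suffices.
If Root spreads, every terminal under it takes /k'/'s value, producing [k'] as observed.

Root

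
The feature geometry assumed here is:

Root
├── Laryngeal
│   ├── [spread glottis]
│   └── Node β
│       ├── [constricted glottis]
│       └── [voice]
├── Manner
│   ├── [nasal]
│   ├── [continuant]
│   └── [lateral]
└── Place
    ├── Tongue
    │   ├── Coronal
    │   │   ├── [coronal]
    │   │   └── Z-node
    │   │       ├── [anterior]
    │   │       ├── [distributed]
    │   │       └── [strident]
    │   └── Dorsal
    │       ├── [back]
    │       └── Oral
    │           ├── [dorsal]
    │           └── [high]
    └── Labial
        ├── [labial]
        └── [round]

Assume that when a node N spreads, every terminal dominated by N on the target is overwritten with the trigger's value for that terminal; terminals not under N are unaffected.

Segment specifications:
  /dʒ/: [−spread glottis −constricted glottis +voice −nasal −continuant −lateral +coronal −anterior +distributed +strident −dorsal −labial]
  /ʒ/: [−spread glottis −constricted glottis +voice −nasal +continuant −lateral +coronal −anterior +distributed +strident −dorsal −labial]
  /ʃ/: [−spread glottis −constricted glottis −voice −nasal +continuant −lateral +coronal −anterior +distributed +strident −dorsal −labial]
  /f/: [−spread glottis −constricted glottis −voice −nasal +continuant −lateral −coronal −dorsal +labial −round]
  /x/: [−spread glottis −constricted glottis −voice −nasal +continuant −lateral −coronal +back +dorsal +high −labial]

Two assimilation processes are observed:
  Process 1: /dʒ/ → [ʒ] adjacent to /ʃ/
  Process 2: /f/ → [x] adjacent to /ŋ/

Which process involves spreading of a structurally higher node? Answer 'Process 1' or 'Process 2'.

Process 2

Process 1: the feature that changes is [continuant]; the minimal node is [continuant] (depth 2).
Process 2: the features that change are [labial], [round], [dorsal], [high], [back]; the minimal node is Place (depth 1).
Place is closer to Root than [continuant], so Process 2 spreads the higher node.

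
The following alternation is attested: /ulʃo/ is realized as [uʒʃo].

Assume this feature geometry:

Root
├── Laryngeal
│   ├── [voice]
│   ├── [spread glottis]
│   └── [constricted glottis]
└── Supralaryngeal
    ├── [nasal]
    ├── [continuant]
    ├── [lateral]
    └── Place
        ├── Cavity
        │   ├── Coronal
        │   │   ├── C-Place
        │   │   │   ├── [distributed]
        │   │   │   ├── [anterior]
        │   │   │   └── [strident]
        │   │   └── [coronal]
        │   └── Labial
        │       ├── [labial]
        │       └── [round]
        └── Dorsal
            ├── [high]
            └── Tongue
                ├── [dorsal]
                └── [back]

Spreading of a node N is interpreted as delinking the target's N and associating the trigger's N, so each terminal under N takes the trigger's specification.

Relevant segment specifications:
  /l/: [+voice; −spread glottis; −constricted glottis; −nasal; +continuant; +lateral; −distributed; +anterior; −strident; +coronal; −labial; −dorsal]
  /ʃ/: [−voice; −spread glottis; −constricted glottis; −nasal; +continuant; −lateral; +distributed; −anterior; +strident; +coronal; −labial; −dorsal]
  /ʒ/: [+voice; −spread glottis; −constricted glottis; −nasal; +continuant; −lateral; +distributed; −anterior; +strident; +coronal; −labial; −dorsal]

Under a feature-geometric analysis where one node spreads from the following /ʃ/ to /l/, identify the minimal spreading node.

Supralaryngeal

Comparing /l/ with its surface form [ʒ], the features that change are [lateral], [anterior], [distributed], [strident].
Tracing each changed feature up the tree, the paths first meet at Supralaryngeal; any lower node misses at least one of them.
If Supralaryngeal spreads, every terminal under it takes /ʃ/'s value, producing [ʒ] as observed.
Since [voice] is preserved even though /ʃ/ disagrees there, no node above Supralaryngeal spread.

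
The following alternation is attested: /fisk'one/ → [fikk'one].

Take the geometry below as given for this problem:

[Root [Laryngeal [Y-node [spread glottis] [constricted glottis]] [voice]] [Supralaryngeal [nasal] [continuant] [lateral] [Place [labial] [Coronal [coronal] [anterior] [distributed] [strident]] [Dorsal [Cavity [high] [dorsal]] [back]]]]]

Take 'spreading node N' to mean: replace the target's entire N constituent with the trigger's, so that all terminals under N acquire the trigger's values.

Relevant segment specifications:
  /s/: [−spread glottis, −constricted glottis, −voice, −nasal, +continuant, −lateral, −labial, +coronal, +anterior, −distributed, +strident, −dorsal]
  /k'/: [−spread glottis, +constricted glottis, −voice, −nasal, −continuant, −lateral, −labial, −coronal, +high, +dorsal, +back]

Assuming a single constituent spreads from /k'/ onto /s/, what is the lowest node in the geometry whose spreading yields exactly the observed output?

/s/ and [k] differ in [continuant], [coronal], [anterior], [distributed], [strident], [dorsal], [high], [back]; every other specified feature is identical.
These terminals are all dominated by Supralaryngeal, and no proper subconstituent of Supralaryngeal covers them all; Supralaryngeal is their lowest common ancestor.
If Supralaryngeal spreads, every terminal under it takes /k'/'s value, producing [k] as observed.
[constricted glottis] — on which /k'/ differs from /s/ — is unchanged, so Root cannot have spread; the constituent is no larger than Supralaryngeal.

Supralaryngeal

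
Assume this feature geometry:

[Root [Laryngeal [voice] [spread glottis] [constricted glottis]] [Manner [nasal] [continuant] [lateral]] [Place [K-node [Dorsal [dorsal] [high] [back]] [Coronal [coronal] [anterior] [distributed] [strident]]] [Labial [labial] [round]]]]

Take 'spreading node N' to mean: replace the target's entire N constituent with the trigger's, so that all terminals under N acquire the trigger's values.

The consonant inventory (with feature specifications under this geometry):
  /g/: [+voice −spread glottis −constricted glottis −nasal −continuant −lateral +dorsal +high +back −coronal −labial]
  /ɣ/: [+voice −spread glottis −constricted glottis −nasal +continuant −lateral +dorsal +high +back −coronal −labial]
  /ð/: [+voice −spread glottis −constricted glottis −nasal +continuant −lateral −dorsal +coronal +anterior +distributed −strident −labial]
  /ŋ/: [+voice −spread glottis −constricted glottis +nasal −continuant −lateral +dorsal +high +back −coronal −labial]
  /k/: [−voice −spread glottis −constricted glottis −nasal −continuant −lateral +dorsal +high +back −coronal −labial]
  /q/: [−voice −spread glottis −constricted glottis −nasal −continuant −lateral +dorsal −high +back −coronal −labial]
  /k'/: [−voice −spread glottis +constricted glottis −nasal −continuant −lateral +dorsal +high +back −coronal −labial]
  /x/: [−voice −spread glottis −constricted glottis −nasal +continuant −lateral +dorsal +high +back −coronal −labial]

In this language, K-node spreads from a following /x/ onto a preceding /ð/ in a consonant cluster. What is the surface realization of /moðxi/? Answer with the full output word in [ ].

The K-node node dominates the terminals [dorsal], [high], [back], [coronal], [anterior], [distributed], [strident].
After delinking /ð/'s K-node and linking /x/'s, the affected terminals become [+dorsal], [+high], [+back], [−coronal]; [voice], [spread glottis], [constricted glottis], … (outside K-node) are retained from /ð/.
This feature bundle is that of [ɣ], so /moðxi/ surfaces as [moɣxi].

[moɣxi]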